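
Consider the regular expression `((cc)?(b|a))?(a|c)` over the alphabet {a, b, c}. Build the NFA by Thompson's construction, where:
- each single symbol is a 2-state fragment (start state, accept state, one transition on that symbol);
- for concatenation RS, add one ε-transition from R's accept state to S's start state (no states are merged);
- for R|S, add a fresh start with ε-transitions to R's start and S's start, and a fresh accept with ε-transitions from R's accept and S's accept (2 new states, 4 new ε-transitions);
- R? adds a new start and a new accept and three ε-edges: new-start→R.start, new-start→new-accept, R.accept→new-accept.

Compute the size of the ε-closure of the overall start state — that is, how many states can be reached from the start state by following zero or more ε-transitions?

11

Compute the ε-closure size of each fragment's start state recursively; a symbol fragment's start has no outgoing ε-edge, so its closure is just itself (size 1).
  cc → |closure| equals the left operand's closure size = 1 (its accept is not ε-reachable, so the closure stops there)
  (cc)? → new start has ε-edges to the inner start and to the new accept, so |closure| = 2 + 1 = 3
  b|a → new start ε-reaches every alternative's start; none of them accept ε, so the new accept is not reached: |closure| = 1 + 1 + 1 = 3
  (cc)?(b|a) → the left operand accepts ε, so the closure extends into the next operand (via the concat ε-link); |closure| = 3 + 3 = 6
  ((cc)?(b|a))? → new start has ε-edges to the inner start and to the new accept, so |closure| = 2 + 6 = 8
  a|c → new start ε-reaches every alternative's start; none of them accept ε, so the new accept is not reached: |closure| = 1 + 1 + 1 = 3
  ((cc)?(b|a))?(a|c) → |closure| = 8 + 3 = 11 (closure spills across the concat boundary because the left factor accepts ε)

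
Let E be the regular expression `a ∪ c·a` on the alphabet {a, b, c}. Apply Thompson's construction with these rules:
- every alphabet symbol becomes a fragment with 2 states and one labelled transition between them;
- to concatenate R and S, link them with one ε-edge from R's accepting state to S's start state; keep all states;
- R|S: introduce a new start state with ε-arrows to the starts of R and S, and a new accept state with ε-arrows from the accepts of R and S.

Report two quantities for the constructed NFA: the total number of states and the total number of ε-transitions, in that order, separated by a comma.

Recursing over subexpressions:
Each of the 3 symbol leaves contributes 2 states and 0 ε-transitions.
  c·a = 4 states, 1 ε-transition
  a ∪ c·a = 8 states, 5 ε-transitions

8, 5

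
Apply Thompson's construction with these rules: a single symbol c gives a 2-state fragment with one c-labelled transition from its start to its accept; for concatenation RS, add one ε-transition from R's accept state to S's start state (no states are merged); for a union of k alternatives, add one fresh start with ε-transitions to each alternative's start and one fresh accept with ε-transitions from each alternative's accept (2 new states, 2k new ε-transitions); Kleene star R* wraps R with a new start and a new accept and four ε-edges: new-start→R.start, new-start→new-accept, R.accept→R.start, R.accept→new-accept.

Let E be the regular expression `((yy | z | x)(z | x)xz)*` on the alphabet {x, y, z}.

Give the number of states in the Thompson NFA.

Per subexpression:
Each of the 8 symbol leaves contributes a 2-state fragment.
  yy = 4 states
  yy | z | x = 10 states
  z | x = 6 states
  (yy | z | x)(z | x)xz = 20 states
  ((yy | z | x)(z | x)xz)* = 22 states

22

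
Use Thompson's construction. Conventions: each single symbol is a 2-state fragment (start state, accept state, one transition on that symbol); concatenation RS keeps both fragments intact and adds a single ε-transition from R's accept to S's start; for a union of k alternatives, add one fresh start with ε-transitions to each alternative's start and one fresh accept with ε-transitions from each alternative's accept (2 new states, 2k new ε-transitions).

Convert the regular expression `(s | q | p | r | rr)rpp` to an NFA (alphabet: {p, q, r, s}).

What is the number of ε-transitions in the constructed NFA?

14

Per subexpression:
Each of the 9 symbol leaves contributes 0 ε-transitions.
  rr — 1 ε-transition
  s | q | p | r | rr — 11 ε-transitions
  (s | q | p | r | rr)rpp — 14 ε-transitions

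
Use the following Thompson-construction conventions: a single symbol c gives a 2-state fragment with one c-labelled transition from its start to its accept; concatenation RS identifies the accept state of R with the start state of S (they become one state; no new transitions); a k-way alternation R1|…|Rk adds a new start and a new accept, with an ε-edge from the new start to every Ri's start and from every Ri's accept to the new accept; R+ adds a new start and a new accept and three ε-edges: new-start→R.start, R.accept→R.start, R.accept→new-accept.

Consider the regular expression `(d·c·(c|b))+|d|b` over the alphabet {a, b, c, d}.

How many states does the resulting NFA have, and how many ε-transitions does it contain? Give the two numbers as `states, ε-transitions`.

16, 13

Bottom-up over the parse tree:
Each of the 6 symbol leaves contributes 2 states and 0 ε-transitions.
  c|b → 6 states, 4 ε-transitions
  d·c·(c|b) → 8 states, 4 ε-transitions
  (d·c·(c|b))+ → 10 states, 7 ε-transitions
  (d·c·(c|b))+|d|b → 16 states, 13 ε-transitions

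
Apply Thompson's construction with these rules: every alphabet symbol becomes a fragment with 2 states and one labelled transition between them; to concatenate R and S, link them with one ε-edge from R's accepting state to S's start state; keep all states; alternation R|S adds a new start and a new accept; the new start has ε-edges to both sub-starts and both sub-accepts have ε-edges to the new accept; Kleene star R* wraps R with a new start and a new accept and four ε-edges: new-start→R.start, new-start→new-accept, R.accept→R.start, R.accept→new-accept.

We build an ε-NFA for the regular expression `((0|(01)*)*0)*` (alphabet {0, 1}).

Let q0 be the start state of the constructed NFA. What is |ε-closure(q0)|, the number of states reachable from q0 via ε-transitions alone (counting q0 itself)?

Let C(F) = |ε-closure(F.start)| within fragment F, and note whether F accepts ε. Symbol fragments have C = 1 and do not accept ε. Then:
  01 : same as the first factor's closure: C = 1
  (01)* : C = 1 (new start) + 1 (body) + 1 (new accept) = 3
  0|(01)* : C = 1 (new start) + (1 + 3) + 1 (new accept, since some branch ε-reaches its own accept) = 6
  (0|(01)*)* : C = 1 (new start) + 6 (body) + 1 (new accept) = 8
  (0|(01)*)*0 : C = 8 + 1 = 9 (closure spills across the concat boundary because the left factor accepts ε)
  ((0|(01)*)*0)* : the star's fresh start ε-reaches both the body's start and the fresh accept: C = 2 + 9 = 11

11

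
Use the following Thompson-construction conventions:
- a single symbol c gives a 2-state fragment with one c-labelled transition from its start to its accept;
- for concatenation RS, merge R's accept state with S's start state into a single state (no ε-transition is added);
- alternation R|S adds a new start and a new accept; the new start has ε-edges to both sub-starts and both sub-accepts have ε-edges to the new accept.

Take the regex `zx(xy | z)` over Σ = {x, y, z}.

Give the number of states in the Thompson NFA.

9

Building bottom-up:
Each of the 5 symbol leaves contributes a 2-state fragment.
  xy — 3 states
  xy | z — 7 states
  zx(xy | z) — 9 states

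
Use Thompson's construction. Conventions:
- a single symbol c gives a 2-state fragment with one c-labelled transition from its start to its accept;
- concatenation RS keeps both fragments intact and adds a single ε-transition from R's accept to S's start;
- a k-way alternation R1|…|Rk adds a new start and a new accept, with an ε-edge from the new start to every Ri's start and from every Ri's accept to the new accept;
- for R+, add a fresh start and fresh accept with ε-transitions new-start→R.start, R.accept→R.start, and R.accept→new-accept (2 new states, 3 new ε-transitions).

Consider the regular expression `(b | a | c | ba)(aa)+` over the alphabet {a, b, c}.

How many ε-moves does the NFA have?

14

Per subexpression:
Each of the 7 symbol leaves contributes 0 ε-transitions.
  ba : 1 ε-transition
  b | a | c | ba : 9 ε-transitions
  aa : 1 ε-transition
  (aa)+ : 4 ε-transitions
  (b | a | c | ba)(aa)+ : 14 ε-transitions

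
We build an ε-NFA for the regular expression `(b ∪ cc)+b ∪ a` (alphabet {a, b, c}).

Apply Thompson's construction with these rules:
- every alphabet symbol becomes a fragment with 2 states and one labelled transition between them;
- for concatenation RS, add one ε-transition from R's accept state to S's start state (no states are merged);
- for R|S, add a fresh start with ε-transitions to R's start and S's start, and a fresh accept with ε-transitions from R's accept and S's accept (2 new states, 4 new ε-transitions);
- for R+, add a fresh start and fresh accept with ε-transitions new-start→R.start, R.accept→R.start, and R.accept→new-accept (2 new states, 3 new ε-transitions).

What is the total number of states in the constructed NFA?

Recursing over subexpressions:
Each of the 5 symbol leaves contributes a 2-state fragment.
  cc — 4 states
  b ∪ cc — 8 states
  (b ∪ cc)+ — 10 states
  (b ∪ cc)+b — 12 states
  (b ∪ cc)+b ∪ a — 16 states

16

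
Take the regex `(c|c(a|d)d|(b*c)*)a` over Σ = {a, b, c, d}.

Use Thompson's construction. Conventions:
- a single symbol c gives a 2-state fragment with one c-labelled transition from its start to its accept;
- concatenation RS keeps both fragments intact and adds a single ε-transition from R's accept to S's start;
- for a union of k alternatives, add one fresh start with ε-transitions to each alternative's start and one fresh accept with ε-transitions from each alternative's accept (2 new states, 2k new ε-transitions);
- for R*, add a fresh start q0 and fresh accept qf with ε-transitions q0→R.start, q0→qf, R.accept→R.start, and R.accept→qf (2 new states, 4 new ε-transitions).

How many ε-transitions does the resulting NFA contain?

Recursing over subexpressions:
Each of the 8 symbol leaves contributes 0 ε-transitions.
  a|d : 4 ε-transitions
  c(a|d)d : 6 ε-transitions
  b* : 4 ε-transitions
  b*c : 5 ε-transitions
  (b*c)* : 9 ε-transitions
  c|c(a|d)d|(b*c)* : 21 ε-transitions
  (c|c(a|d)d|(b*c)*)a : 22 ε-transitions

22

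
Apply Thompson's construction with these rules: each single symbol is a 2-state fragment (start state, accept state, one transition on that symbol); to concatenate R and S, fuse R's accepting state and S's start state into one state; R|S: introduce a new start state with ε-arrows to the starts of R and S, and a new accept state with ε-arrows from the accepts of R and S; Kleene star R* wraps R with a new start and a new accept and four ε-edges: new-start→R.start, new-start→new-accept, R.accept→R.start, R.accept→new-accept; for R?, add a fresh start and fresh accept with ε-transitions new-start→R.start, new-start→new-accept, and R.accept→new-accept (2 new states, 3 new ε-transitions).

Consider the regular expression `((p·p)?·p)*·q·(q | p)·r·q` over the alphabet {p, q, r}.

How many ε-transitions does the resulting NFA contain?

11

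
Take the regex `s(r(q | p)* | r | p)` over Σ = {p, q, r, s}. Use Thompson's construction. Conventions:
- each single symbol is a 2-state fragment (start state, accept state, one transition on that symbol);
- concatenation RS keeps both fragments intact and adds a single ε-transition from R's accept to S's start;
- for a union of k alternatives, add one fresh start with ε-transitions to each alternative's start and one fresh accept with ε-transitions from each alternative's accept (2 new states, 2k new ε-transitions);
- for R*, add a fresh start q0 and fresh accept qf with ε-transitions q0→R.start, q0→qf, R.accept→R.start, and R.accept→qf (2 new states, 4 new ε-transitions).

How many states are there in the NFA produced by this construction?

18

Per subexpression:
Each of the 6 symbol leaves contributes a 2-state fragment.
  q | p → 6 states
  (q | p)* → 8 states
  r(q | p)* → 10 states
  r(q | p)* | r | p → 16 states
  s(r(q | p)* | r | p) → 18 states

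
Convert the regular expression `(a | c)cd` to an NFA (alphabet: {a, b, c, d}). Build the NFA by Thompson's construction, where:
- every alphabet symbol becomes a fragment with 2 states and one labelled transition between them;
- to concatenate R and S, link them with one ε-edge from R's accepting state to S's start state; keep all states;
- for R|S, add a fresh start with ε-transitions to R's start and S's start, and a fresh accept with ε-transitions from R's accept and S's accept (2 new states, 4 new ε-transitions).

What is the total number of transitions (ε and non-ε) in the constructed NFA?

Per subexpression:
Each of the 4 symbol leaves contributes 1 transition (1 symbol, 0 ε).
  a | c — 6 transitions (2 symbol, 4 ε)
  (a | c)cd — 10 transitions (4 symbol, 6 ε)

10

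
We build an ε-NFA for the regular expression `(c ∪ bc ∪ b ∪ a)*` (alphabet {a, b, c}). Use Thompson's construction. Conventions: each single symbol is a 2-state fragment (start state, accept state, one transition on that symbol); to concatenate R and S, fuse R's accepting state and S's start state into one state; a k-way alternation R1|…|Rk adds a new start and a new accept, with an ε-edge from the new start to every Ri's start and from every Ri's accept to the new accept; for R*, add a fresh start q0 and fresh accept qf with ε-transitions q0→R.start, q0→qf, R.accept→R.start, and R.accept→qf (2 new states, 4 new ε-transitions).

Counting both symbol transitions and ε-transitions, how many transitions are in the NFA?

17

Bottom-up over the parse tree:
Each of the 5 symbol leaves contributes 1 transition (1 symbol, 0 ε).
  bc → 2 transitions (2 symbol, 0 ε)
  c ∪ bc ∪ b ∪ a → 13 transitions (5 symbol, 8 ε)
  (c ∪ bc ∪ b ∪ a)* → 17 transitions (5 symbol, 12 ε)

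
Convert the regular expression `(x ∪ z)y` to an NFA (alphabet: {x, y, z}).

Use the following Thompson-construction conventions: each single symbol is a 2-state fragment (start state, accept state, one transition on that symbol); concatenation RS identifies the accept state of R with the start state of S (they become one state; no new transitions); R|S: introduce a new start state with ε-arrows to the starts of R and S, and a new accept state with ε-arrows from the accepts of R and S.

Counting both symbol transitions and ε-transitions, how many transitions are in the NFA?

7

Recursing over subexpressions:
Each of the 3 symbol leaves contributes 1 transition (1 symbol, 0 ε).
  x ∪ z = 6 transitions (2 symbol, 4 ε)
  (x ∪ z)y = 7 transitions (3 symbol, 4 ε)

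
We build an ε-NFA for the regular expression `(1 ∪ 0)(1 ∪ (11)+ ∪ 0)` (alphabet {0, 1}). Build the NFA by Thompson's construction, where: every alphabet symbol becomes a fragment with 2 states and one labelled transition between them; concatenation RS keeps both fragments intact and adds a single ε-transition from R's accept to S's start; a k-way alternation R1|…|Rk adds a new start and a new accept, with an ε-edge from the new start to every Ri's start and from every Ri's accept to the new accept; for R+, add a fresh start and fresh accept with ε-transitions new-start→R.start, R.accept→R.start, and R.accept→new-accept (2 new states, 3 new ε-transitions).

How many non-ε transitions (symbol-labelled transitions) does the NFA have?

Recursing over subexpressions:
Each of the 6 symbol leaves contributes exactly 1 symbol transition.
  1 ∪ 0 → 2 symbol transitions
  11 → 2 symbol transitions
  (11)+ → 2 symbol transitions
  1 ∪ (11)+ ∪ 0 → 4 symbol transitions
  (1 ∪ 0)(1 ∪ (11)+ ∪ 0) → 6 symbol transitions

6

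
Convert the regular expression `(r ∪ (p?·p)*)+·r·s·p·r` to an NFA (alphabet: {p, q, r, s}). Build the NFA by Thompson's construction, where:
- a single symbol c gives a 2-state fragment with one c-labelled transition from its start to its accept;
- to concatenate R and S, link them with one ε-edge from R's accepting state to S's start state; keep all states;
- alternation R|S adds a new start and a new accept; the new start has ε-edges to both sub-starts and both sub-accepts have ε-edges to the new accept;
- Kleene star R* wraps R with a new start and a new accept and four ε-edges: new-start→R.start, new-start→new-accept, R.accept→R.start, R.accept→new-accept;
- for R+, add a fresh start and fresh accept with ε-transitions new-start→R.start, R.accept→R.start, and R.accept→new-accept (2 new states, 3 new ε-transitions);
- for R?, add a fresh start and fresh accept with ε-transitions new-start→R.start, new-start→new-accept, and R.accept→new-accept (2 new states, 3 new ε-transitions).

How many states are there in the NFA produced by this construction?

By structural recursion:
Each of the 7 symbol leaves contributes a 2-state fragment.
  p? — 4 states
  p?·p — 6 states
  (p?·p)* — 8 states
  r ∪ (p?·p)* — 12 states
  (r ∪ (p?·p)*)+ — 14 states
  (r ∪ (p?·p)*)+·r·s·p·r — 22 states

22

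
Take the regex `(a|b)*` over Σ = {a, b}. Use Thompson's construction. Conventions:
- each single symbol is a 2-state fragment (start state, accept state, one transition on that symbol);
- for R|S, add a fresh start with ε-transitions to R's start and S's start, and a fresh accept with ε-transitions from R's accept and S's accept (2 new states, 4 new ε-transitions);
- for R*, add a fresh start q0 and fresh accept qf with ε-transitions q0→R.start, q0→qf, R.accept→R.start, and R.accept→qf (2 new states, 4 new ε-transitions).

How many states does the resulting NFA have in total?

8

By structural recursion:
Each of the 2 symbol leaves contributes a 2-state fragment.
  a|b — 6 states
  (a|b)* — 8 states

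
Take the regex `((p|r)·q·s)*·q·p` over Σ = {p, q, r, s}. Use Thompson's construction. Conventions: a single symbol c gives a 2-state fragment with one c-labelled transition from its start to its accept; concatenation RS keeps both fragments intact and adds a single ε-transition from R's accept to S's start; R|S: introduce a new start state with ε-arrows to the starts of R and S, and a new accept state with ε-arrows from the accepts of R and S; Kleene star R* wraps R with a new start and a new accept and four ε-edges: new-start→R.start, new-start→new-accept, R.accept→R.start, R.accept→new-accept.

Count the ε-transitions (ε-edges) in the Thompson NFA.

Bottom-up over the parse tree:
Each of the 6 symbol leaves contributes 0 ε-transitions.
  p|r : 4 ε-transitions
  (p|r)·q·s : 6 ε-transitions
  ((p|r)·q·s)* : 10 ε-transitions
  ((p|r)·q·s)*·q·p : 12 ε-transitions

12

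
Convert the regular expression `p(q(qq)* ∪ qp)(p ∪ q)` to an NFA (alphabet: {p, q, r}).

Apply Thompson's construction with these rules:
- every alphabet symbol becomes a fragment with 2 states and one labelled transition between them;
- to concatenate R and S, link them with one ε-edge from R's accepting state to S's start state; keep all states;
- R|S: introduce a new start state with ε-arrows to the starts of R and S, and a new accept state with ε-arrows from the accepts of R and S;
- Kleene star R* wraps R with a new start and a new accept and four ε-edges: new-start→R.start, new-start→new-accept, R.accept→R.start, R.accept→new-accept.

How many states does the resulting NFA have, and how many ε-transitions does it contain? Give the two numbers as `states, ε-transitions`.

Per subexpression:
Each of the 8 symbol leaves contributes 2 states and 0 ε-transitions.
  qq → 4 states, 1 ε-transition
  (qq)* → 6 states, 5 ε-transitions
  q(qq)* → 8 states, 6 ε-transitions
  qp → 4 states, 1 ε-transition
  q(qq)* ∪ qp → 14 states, 11 ε-transitions
  p ∪ q → 6 states, 4 ε-transitions
  p(q(qq)* ∪ qp)(p ∪ q) → 22 states, 17 ε-transitions

22, 17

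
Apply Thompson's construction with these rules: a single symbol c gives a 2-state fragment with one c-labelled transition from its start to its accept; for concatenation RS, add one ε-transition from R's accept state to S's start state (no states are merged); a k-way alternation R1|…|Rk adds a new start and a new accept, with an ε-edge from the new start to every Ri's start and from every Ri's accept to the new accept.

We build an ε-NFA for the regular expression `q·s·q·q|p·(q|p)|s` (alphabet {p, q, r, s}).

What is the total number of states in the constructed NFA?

20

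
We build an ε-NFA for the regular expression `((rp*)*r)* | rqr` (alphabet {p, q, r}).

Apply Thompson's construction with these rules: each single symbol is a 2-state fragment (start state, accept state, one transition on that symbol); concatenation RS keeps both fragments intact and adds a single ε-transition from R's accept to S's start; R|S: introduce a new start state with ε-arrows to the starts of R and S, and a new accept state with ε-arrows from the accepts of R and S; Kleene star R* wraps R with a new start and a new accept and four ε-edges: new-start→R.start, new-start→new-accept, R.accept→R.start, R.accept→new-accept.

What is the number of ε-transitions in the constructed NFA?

20

Building bottom-up:
Each of the 6 symbol leaves contributes 0 ε-transitions.
  p* → 4 ε-transitions
  rp* → 5 ε-transitions
  (rp*)* → 9 ε-transitions
  (rp*)*r → 10 ε-transitions
  ((rp*)*r)* → 14 ε-transitions
  rqr → 2 ε-transitions
  ((rp*)*r)* | rqr → 20 ε-transitions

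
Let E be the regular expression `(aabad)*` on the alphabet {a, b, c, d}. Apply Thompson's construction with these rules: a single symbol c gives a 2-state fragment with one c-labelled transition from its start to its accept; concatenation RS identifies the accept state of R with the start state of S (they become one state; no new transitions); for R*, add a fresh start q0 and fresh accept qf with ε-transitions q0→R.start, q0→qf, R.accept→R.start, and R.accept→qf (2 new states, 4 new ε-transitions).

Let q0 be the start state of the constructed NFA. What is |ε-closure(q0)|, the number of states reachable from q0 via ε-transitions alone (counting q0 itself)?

Compute the ε-closure size of each fragment's start state recursively; a symbol fragment's start has no outgoing ε-edge, so its closure is just itself (size 1).
  aabad — same as the first factor's closure: |ε-closure| = 1
  (aabad)* — |ε-closure| = 1 (new start) + 1 (body) + 1 (new accept) = 3

3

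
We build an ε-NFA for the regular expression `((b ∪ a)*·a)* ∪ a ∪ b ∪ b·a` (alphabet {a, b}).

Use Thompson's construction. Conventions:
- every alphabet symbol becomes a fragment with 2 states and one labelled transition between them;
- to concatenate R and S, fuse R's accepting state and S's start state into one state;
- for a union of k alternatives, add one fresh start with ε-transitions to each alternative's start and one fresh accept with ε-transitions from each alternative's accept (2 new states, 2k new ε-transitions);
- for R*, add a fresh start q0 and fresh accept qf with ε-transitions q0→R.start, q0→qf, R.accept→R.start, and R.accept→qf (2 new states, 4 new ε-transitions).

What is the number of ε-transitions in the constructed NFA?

20

By structural recursion:
Each of the 7 symbol leaves contributes 0 ε-transitions.
  b ∪ a : 4 ε-transitions
  (b ∪ a)* : 8 ε-transitions
  (b ∪ a)*·a : 8 ε-transitions
  ((b ∪ a)*·a)* : 12 ε-transitions
  b·a : 0 ε-transitions
  ((b ∪ a)*·a)* ∪ a ∪ b ∪ b·a : 20 ε-transitions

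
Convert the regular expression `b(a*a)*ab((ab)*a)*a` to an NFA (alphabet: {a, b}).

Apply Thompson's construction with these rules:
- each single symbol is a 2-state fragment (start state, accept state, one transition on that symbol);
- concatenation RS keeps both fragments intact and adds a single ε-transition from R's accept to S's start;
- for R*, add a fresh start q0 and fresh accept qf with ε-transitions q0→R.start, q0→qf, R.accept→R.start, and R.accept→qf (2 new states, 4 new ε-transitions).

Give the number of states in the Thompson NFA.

26

Per subexpression:
Each of the 9 symbol leaves contributes a 2-state fragment.
  a* — 4 states
  a*a — 6 states
  (a*a)* — 8 states
  ab — 4 states
  (ab)* — 6 states
  (ab)*a — 8 states
  ((ab)*a)* — 10 states
  b(a*a)*ab((ab)*a)*a — 26 states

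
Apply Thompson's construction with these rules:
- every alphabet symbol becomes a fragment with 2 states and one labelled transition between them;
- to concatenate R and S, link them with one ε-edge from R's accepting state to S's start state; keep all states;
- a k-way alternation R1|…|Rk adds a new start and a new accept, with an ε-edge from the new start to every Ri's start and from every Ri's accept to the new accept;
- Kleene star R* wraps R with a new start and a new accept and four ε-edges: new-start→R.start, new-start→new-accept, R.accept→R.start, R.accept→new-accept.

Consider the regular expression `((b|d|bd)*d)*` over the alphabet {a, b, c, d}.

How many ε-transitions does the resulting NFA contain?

Recursing over subexpressions:
Each of the 5 symbol leaves contributes 0 ε-transitions.
  bd : 1 ε-transition
  b|d|bd : 7 ε-transitions
  (b|d|bd)* : 11 ε-transitions
  (b|d|bd)*d : 12 ε-transitions
  ((b|d|bd)*d)* : 16 ε-transitions

16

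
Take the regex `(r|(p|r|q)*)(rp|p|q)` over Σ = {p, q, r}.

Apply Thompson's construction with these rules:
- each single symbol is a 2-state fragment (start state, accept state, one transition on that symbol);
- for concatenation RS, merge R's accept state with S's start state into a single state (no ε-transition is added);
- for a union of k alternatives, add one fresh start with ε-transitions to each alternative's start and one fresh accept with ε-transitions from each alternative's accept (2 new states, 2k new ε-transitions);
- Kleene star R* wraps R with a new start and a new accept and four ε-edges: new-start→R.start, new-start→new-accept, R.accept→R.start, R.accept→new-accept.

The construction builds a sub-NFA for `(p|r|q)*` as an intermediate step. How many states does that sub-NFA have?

Fragment for `(p|r|q)*`:
Each of the 3 symbol leaves contributes a 2-state fragment.
  p|r|q = 8 states
  (p|r|q)* = 10 states

10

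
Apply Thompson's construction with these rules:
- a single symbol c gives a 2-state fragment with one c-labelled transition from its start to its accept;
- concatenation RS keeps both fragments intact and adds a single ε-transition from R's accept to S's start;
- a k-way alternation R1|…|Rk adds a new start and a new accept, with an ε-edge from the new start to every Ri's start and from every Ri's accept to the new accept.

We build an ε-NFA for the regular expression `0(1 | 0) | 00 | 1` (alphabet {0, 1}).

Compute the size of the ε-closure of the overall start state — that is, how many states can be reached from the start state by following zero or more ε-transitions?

4

Work bottom-up. For each fragment F, track |ε-closure(F.start)| and whether F's accept lies in that closure (i.e. whether F accepts ε). A single-symbol fragment has closure size 1 and does not accept ε.
  1 | 0 : new start ε-reaches every alternative's start; none of them accept ε, so the new accept is not reached: |closure| = 1 + 1 + 1 = 3
  0(1 | 0) : |closure| equals the left operand's closure size = 1 (its accept is not ε-reachable, so the closure stops there)
  00 : |closure| equals the left operand's closure size = 1 (its accept is not ε-reachable, so the closure stops there)
  0(1 | 0) | 00 | 1 : new start ε-reaches every alternative's start; none of them accept ε, so the new accept is not reached: |closure| = 1 + 1 + 1 + 1 = 4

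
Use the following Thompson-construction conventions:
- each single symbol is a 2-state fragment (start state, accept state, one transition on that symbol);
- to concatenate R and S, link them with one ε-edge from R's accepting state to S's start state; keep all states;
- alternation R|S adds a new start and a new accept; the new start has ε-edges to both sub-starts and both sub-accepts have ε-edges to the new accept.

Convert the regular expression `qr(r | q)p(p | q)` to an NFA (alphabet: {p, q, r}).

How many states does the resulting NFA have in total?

18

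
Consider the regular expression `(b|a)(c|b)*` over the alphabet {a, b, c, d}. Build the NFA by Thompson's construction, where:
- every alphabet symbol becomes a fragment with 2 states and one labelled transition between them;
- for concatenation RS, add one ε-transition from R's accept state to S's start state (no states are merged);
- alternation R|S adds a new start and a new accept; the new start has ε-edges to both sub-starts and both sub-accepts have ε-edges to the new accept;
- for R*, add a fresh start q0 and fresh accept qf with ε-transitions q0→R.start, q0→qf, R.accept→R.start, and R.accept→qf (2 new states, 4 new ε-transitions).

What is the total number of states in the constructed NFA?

By structural recursion:
Each of the 4 symbol leaves contributes a 2-state fragment.
  b|a = 6 states
  c|b = 6 states
  (c|b)* = 8 states
  (b|a)(c|b)* = 14 states

14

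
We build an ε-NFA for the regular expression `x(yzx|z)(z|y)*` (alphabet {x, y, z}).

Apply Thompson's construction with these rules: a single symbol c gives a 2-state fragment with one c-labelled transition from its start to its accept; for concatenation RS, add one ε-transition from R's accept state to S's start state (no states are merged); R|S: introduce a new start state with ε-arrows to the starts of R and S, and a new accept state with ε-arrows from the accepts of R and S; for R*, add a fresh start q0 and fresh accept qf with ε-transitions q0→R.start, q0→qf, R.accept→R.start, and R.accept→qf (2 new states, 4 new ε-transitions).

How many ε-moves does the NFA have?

16

By structural recursion:
Each of the 7 symbol leaves contributes 0 ε-transitions.
  yzx → 2 ε-transitions
  yzx|z → 6 ε-transitions
  z|y → 4 ε-transitions
  (z|y)* → 8 ε-transitions
  x(yzx|z)(z|y)* → 16 ε-transitions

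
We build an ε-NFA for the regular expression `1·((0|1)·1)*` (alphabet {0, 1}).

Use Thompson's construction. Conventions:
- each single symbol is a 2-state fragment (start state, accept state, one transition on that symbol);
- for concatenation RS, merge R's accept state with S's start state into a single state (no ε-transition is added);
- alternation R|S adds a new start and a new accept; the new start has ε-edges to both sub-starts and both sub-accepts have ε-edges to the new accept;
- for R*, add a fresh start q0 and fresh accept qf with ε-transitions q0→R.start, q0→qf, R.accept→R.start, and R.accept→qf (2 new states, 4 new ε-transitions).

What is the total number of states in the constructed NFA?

10

Per subexpression:
Each of the 4 symbol leaves contributes a 2-state fragment.
  0|1 = 6 states
  (0|1)·1 = 7 states
  ((0|1)·1)* = 9 states
  1·((0|1)·1)* = 10 states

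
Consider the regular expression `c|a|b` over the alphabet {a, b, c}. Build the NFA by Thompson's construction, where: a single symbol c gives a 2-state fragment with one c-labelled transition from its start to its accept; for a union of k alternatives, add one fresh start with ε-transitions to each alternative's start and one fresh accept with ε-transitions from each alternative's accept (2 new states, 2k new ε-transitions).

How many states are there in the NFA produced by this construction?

By structural recursion:
Each of the 3 symbol leaves contributes a 2-state fragment.
  c|a|b = 8 states

8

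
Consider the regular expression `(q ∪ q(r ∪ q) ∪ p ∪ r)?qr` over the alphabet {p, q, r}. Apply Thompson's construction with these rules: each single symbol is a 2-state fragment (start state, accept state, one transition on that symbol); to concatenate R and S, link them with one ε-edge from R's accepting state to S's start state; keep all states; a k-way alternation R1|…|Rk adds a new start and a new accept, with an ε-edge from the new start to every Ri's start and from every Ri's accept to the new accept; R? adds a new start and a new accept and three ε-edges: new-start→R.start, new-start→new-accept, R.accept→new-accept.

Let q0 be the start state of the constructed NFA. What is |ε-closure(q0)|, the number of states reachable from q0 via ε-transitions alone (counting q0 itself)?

Work bottom-up. For each fragment F, track |ε-closure(F.start)| and whether F's accept lies in that closure (i.e. whether F accepts ε). A single-symbol fragment has closure size 1 and does not accept ε.
  r ∪ q — |ε-closure| = 1 + 1 + 1 = 3 (the new accept is not ε-reachable since no branch accepts ε)
  q(r ∪ q) — same as the first factor's closure: |ε-closure| = 1
  q ∪ q(r ∪ q) ∪ p ∪ r — new start ε-reaches every alternative's start; none of them accept ε, so the new accept is not reached: |ε-closure| = 1 + 1 + 1 + 1 + 1 = 5
  (q ∪ q(r ∪ q) ∪ p ∪ r)? — new start has ε-edges to the inner start and to the new accept, so |ε-closure| = 2 + 5 = 7
  (q ∪ q(r ∪ q) ∪ p ∪ r)?qr — |ε-closure| = 7 + 1 = 8 (closure spills across the concat boundary because the left factor accepts ε)

8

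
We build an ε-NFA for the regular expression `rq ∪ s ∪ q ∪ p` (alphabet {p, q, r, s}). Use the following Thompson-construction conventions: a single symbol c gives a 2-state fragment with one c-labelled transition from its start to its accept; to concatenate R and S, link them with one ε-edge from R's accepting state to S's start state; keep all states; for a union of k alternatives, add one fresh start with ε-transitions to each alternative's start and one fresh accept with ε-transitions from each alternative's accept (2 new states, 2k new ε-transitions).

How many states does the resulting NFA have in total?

Recursing over subexpressions:
Each of the 5 symbol leaves contributes a 2-state fragment.
  rq — 4 states
  rq ∪ s ∪ q ∪ p — 12 states

12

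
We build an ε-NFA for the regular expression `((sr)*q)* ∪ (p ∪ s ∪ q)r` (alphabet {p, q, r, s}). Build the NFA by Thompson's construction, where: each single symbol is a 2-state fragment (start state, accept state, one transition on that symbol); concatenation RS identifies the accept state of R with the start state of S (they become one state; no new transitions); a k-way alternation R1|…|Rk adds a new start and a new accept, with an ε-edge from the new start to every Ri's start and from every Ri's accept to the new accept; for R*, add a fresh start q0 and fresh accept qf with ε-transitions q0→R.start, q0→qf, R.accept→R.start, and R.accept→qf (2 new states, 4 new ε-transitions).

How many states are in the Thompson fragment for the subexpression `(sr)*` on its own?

Fragment for `(sr)*`:
Each of the 2 symbol leaves contributes a 2-state fragment.
  sr — 3 states
  (sr)* — 5 states

5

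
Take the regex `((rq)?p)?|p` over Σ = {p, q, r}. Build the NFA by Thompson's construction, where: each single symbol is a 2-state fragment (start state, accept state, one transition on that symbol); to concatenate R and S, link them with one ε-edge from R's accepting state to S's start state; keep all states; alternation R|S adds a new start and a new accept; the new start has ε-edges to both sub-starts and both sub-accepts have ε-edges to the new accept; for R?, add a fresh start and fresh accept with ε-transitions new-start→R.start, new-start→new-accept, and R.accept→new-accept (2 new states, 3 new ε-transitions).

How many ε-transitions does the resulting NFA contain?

12

Building bottom-up:
Each of the 4 symbol leaves contributes 0 ε-transitions.
  rq = 1 ε-transition
  (rq)? = 4 ε-transitions
  (rq)?p = 5 ε-transitions
  ((rq)?p)? = 8 ε-transitions
  ((rq)?p)?|p = 12 ε-transitions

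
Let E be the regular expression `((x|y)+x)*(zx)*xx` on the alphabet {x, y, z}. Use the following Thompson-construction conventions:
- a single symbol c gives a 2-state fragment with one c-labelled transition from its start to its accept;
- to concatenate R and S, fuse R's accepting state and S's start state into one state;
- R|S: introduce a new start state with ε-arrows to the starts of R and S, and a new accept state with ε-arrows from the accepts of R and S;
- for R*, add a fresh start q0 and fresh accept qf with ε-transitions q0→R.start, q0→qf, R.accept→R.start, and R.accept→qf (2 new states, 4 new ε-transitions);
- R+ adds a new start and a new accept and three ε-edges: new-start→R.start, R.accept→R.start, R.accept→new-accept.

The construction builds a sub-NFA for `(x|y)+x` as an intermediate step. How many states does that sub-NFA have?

9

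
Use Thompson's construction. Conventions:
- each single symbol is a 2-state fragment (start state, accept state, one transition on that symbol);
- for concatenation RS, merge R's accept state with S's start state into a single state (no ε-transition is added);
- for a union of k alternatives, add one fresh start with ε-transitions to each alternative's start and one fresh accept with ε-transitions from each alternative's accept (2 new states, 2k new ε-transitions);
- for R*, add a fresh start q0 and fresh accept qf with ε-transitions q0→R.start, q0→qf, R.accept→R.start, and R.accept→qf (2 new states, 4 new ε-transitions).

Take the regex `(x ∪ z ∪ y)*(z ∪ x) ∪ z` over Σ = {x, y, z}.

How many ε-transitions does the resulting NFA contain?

Per subexpression:
Each of the 6 symbol leaves contributes 0 ε-transitions.
  x ∪ z ∪ y : 6 ε-transitions
  (x ∪ z ∪ y)* : 10 ε-transitions
  z ∪ x : 4 ε-transitions
  (x ∪ z ∪ y)*(z ∪ x) : 14 ε-transitions
  (x ∪ z ∪ y)*(z ∪ x) ∪ z : 18 ε-transitions

18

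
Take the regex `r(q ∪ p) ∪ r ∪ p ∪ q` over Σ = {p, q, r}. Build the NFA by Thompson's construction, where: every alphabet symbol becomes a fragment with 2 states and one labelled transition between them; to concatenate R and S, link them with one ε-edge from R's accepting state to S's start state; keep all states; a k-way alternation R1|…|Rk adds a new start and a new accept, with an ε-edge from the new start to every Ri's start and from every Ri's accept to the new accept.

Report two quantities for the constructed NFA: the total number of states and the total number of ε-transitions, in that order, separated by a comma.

16, 13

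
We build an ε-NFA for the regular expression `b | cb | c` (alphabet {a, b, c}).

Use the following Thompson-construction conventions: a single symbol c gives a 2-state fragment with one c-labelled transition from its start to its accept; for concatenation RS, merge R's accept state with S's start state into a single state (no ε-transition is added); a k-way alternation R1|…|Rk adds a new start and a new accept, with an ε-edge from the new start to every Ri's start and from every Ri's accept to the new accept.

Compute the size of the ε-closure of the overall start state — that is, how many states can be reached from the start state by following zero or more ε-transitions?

Let C(F) = |ε-closure(F.start)| within fragment F, and note whether F accepts ε. Symbol fragments have C = 1 and do not accept ε. Then:
  cb — |closure| equals the left operand's closure size = 1 (its accept is not ε-reachable, so the closure stops there)
  b | cb | c — |closure| = 1 + 1 + 1 + 1 = 4 (the new accept is not ε-reachable since no branch accepts ε)

4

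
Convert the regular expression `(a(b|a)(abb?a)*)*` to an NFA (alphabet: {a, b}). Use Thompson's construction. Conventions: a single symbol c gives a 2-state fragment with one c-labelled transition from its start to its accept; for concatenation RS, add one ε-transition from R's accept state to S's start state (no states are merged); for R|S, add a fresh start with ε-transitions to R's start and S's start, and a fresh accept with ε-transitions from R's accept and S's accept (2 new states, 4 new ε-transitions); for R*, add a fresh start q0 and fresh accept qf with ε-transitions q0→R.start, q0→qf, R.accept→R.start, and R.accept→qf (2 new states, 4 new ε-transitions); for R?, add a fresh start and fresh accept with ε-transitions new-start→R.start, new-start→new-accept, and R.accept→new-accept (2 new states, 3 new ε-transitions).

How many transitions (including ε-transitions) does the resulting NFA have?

Per subexpression:
Each of the 7 symbol leaves contributes 1 transition (1 symbol, 0 ε).
  b|a : 6 transitions (2 symbol, 4 ε)
  b? : 4 transitions (1 symbol, 3 ε)
  abb?a : 10 transitions (4 symbol, 6 ε)
  (abb?a)* : 14 transitions (4 symbol, 10 ε)
  a(b|a)(abb?a)* : 23 transitions (7 symbol, 16 ε)
  (a(b|a)(abb?a)*)* : 27 transitions (7 symbol, 20 ε)

27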